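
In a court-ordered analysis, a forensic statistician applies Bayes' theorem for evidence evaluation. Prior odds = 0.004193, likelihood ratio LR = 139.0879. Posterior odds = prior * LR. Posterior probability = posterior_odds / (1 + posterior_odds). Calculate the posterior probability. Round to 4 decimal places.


Bayesian evidence evaluation:
Posterior odds = prior_odds * LR = 0.004193 * 139.0879 = 0.5831956
Posterior probability = posterior_odds / (1 + posterior_odds)
= 0.5831956 / (1 + 0.5831956)
= 0.5831956 / 1.5831956
= 0.3684

0.3684


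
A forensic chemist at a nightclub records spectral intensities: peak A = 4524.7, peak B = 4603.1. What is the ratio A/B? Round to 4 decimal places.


Spectral peak ratio:
Peak A = 4524.7 counts
Peak B = 4603.1 counts
Ratio = 4524.7 / 4603.1 = 0.9830

0.9830


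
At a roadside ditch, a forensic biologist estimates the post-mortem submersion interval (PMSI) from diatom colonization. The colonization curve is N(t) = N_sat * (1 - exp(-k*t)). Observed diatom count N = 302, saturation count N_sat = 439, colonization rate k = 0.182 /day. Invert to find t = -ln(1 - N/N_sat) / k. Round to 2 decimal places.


PMSI from diatom colonization curve:
N / N_sat = 302 / 439 = 0.687927
1 - N/N_sat = 0.312073
ln(1 - N/N_sat) = -1.164518
t = -ln(1 - N/N_sat) / k = -(-1.164518) / 0.182 = 6.40 days

6.40


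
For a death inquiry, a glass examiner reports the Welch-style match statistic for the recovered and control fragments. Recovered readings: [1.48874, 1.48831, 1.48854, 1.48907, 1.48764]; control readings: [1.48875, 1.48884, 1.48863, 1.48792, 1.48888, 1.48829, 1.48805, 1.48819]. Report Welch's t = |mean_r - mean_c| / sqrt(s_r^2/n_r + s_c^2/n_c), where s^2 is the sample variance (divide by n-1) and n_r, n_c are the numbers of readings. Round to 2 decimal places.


Welch's t-criterion for glass RI comparison:
Recovered mean = sum / n_r = 7.4423 / 5 = 1.48846
Control mean = sum / n_c = 11.90755 / 8 = 1.4884438
Recovered sample variance s_r^2 = 2.8795e-07
Control sample variance s_c^2 = 1.41884e-07
Welch SE (unpooled) = sqrt(s_r^2/n_r + s_c^2/n_c) = sqrt(5.759e-08 + 1.77355e-08) = sqrt(7.53255e-08) = 0.000274455
|mean_r - mean_c| = 1.625e-05
t = 1.625e-05 / 0.000274455 = 0.06

0.06


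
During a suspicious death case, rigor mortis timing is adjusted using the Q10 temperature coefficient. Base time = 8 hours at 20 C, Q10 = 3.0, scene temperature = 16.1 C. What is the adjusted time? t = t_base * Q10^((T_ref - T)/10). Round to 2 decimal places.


Rigor mortis time adjustment:
Exponent = (T_ref - T_actual) / 10 = (20 - 16.1) / 10 = 0.39
Q10 factor = 3.0^0.39 = 1.53489
t_adjusted = 8 * 1.53489 = 12.28 hours

12.28


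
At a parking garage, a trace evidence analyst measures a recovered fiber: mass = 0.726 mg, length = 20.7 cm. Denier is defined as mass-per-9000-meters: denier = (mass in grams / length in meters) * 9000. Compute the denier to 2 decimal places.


Denier calculation:
Mass in grams = 0.726 mg / 1000 = 0.000726 g
Length in meters = 20.7 cm / 100 = 0.207 m
Linear density = mass / length = 0.000726 / 0.207 = 0.00350725 g/m
Denier = (g/m) * 9000 = 0.00350725 * 9000 = 31.57

31.57


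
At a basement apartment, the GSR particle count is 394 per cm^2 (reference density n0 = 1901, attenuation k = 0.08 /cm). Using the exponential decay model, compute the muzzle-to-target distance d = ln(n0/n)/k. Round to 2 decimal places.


GSR distance calculation:
n0/n = 1901 / 394 = 4.824873
ln(n0/n) = 1.573784
d = 1.573784 / 0.08 = 19.67 cm

19.67


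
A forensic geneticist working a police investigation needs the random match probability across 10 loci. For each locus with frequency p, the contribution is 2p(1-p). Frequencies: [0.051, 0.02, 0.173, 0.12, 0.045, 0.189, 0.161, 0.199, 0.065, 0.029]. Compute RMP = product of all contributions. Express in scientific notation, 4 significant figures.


Computing RMP for 10 loci:
Locus 1: 2 * 0.051 * 0.949 = 0.096798
Locus 2: 2 * 0.02 * 0.98 = 0.0392
Locus 3: 2 * 0.173 * 0.827 = 0.286142
Locus 4: 2 * 0.12 * 0.88 = 0.2112
Locus 5: 2 * 0.045 * 0.955 = 0.08595
Locus 6: 2 * 0.189 * 0.811 = 0.306558
Locus 7: 2 * 0.161 * 0.839 = 0.270158
Locus 8: 2 * 0.199 * 0.801 = 0.318798
Locus 9: 2 * 0.065 * 0.935 = 0.12155
Locus 10: 2 * 0.029 * 0.971 = 0.056318
RMP = 3.562e-09

3.562e-09


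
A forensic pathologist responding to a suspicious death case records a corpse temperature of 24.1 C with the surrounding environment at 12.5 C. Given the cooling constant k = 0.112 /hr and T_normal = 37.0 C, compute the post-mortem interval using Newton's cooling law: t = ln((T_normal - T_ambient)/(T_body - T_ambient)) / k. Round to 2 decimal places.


Using Newton's law of cooling:
t = ln((T_normal - T_ambient) / (T_body - T_ambient)) / k
T_normal - T_ambient = 24.5
T_body - T_ambient = 11.6
Ratio = 2.112069
ln(ratio) = 0.747668
t = 0.747668 / 0.112 = 6.68 hours

6.68


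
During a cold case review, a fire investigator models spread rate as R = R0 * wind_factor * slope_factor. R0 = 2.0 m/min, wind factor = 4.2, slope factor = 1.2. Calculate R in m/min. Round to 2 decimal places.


Fire spread rate calculation:
R = R0 * wind_factor * slope_factor
= 2.0 * 4.2 * 1.2
= 8.4 * 1.2
= 10.08 m/min

10.08


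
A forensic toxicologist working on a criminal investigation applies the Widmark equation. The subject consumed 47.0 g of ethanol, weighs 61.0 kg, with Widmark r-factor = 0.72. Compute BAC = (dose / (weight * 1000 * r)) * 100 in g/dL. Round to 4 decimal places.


Applying the Widmark formula:
BAC = (dose_g / (body_wt * 1000 * r)) * 100
Denominator = 61.0 * 1000 * 0.72 = 43920
BAC = (47.0 / 43920) * 100
BAC = 0.1070 g/dL

0.1070


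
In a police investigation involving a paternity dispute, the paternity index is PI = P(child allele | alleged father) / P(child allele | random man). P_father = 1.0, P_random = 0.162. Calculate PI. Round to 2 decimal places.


Paternity Index calculation:
PI = P(allele|father) / P(allele|random)
PI = 1.0 / 0.162
PI = 6.17

6.17


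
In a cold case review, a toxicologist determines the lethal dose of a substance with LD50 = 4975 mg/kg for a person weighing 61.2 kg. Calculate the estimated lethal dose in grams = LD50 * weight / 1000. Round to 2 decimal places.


Lethal dose calculation:
Lethal dose = LD50 * body_weight / 1000
= 4975 * 61.2 / 1000
= 304470 / 1000
= 304.47 g

304.47


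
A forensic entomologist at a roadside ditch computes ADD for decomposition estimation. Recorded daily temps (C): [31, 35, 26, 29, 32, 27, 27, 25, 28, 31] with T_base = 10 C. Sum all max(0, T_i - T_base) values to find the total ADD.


Computing ADD day by day:
Day 1: max(0, 31 - 10) = 21
Day 2: max(0, 35 - 10) = 25
Day 3: max(0, 26 - 10) = 16
Day 4: max(0, 29 - 10) = 19
Day 5: max(0, 32 - 10) = 22
Day 6: max(0, 27 - 10) = 17
Day 7: max(0, 27 - 10) = 17
Day 8: max(0, 25 - 10) = 15
Day 9: max(0, 28 - 10) = 18
Day 10: max(0, 31 - 10) = 21
Total ADD = 191

191


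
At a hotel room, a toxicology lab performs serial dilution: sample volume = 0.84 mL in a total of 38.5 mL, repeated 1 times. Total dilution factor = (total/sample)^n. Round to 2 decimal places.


Dilution factor calculation:
Single dilution = V_total / V_sample = 38.5 / 0.84 ≈ 45.833333
Number of dilutions = 1
Total DF = (38.5 / 0.84)^1 (full precision, rounded at the end) = 45.83

45.83


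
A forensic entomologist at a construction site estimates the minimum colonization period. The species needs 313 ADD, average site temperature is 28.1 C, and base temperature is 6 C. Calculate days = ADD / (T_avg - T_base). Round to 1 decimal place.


Insect development time:
Effective temperature = avg_temp - T_base = 28.1 - 6 = 22.1 C
Days = ADD / effective_temp = 313 / 22.1 = 14.2 days

14.2


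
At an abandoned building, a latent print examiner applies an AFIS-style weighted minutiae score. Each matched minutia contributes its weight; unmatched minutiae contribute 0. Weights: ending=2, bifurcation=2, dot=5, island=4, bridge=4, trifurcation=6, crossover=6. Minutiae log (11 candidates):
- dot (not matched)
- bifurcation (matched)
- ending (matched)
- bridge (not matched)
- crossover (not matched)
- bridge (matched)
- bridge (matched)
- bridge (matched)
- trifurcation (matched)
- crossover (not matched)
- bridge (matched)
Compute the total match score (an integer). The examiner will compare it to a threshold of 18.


Weighted minutiae match score:
  dot: not matched, +0
  bifurcation: matched, +2 (running total 2)
  ending: matched, +2 (running total 4)
  bridge: not matched, +0
  crossover: not matched, +0
  bridge: matched, +4 (running total 8)
  bridge: matched, +4 (running total 12)
  bridge: matched, +4 (running total 16)
  trifurcation: matched, +6 (running total 22)
  crossover: not matched, +0
  bridge: matched, +4 (running total 26)
Total score = 26
Threshold = 18; verdict = identification

26


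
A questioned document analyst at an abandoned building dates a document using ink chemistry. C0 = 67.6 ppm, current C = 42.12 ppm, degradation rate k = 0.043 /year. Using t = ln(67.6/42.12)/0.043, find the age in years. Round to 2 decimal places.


Document age estimation:
C0/C = 67.6 / 42.12 = 1.604938
ln(C0/C) = 0.473085
t = 0.473085 / 0.043 = 11.00 years

11.00


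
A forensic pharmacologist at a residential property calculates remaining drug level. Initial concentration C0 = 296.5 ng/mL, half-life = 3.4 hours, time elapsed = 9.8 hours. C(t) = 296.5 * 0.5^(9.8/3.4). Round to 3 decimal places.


Drug concentration decay:
Number of half-lives = t / t_half = 9.8 / 3.4 = 2.882353
Decay factor = 0.5^2.882353 = 0.13562048
C(t) = 296.5 * 0.13562048 = 40.211 ng/mL

40.211


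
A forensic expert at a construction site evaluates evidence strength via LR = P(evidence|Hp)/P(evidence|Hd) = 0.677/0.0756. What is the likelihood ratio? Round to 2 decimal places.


Likelihood ratio calculation:
LR = P(E|Hp) / P(E|Hd)
LR = 0.677 / 0.0756
LR = 8.96

8.96


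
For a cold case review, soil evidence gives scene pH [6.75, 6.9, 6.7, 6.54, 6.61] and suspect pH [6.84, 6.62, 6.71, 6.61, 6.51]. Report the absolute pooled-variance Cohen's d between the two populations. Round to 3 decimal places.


Pooled-variance Cohen's d for soil pH comparison:
Scene mean = 33.5 / 5 = 6.7
Suspect mean = 33.29 / 5 = 6.658
Scene sample variance s_s^2 = 0.01905
Suspect sample variance s_c^2 = 0.01537
Pooled variance = ((n_s-1)*s_s^2 + (n_c-1)*s_c^2) / (n_s + n_c - 2) = 0.01721
Pooled SD = sqrt(0.01721) = 0.131187
Mean difference = 0.042
|d| = |0.042| / 0.131187 = 0.320

0.320


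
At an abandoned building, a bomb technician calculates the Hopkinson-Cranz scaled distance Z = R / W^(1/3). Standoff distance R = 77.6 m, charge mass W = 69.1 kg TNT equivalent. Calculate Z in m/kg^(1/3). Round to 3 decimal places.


Scaled distance calculation:
W^(1/3) = 69.1^(1/3) = 4.103546
Z = R / W^(1/3) = 77.6 / 4.103546
Z = 18.910 m/kg^(1/3)

18.910


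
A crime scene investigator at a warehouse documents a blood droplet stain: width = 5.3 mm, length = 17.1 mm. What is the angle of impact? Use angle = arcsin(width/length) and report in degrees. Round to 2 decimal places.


Blood spatter impact angle calculation:
width / length = 5.3 / 17.1 = 0.309942
angle = arcsin(0.309942)
angle = 18.06 degrees

18.06


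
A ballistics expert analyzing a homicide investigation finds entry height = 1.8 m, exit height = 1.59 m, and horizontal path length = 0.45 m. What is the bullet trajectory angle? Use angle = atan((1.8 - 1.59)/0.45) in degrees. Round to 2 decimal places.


Bullet trajectory angle:
Height difference = 1.8 - 1.59 = 0.21 m
angle = atan(0.21 / 0.45)
angle = atan(0.466667)
angle = 25.02 degrees

25.02


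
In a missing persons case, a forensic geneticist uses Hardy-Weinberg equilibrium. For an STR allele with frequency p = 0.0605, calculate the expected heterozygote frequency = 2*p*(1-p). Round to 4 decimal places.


Hardy-Weinberg heterozygote frequency:
q = 1 - p = 1 - 0.0605 = 0.9395
2pq = 2 * 0.0605 * 0.9395 = 0.1137

0.1137


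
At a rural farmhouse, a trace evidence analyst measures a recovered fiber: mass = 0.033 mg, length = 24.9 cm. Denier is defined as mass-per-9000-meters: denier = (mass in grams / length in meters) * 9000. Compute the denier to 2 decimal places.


Denier calculation:
Mass in grams = 0.033 mg / 1000 = 0.000033 g
Length in meters = 24.9 cm / 100 = 0.249 m
Linear density = mass / length = 0.000033 / 0.249 = 0.00013253 g/m
Denier = (g/m) * 9000 = 0.00013253 * 9000 = 1.19

1.19


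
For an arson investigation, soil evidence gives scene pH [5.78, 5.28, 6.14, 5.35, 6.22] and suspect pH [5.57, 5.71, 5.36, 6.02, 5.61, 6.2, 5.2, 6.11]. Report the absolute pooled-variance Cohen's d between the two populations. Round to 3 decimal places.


Pooled-variance Cohen's d for soil pH comparison:
Scene mean = 28.77 / 5 = 5.754
Suspect mean = 45.78 / 8 = 5.7225
Scene sample variance s_s^2 = 0.18868
Suspect sample variance s_c^2 = 0.129593
Pooled variance = ((n_s-1)*s_s^2 + (n_c-1)*s_c^2) / (n_s + n_c - 2) = 0.151079
Pooled SD = sqrt(0.151079) = 0.388689
Mean difference = 0.0315
|d| = |0.0315| / 0.388689 = 0.081

0.081


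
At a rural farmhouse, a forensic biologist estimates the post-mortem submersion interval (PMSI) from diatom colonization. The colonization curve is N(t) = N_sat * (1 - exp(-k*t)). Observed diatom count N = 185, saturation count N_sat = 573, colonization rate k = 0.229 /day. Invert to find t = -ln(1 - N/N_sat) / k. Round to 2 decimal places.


PMSI from diatom colonization curve:
N / N_sat = 185 / 573 = 0.322862
1 - N/N_sat = 0.677138
ln(1 - N/N_sat) = -0.38988
t = -ln(1 - N/N_sat) / k = -(-0.38988) / 0.229 = 1.70 days

1.70


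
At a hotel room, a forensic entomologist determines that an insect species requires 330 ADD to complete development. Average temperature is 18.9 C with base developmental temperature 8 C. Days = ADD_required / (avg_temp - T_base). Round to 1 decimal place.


Insect development time:
Effective temperature = avg_temp - T_base = 18.9 - 8 = 10.9 C
Days = ADD / effective_temp = 330 / 10.9 = 30.3 days

30.3


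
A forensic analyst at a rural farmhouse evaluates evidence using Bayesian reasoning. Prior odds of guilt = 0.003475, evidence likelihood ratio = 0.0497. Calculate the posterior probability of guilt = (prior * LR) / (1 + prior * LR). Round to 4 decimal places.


Bayesian evidence evaluation:
Posterior odds = prior_odds * LR = 0.003475 * 0.0497 = 0.0001727075
Posterior probability = posterior_odds / (1 + posterior_odds)
= 0.0001727075 / (1 + 0.0001727075)
= 0.0001727075 / 1.0001727075
= 0.0002

0.0002


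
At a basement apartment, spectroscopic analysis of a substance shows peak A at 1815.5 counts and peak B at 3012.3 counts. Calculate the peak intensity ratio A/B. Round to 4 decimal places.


Spectral peak ratio:
Peak A = 1815.5 counts
Peak B = 3012.3 counts
Ratio = 1815.5 / 3012.3 = 0.6027

0.6027


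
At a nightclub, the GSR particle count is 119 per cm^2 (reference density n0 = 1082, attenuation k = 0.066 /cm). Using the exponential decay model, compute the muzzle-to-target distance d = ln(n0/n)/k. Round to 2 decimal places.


GSR distance calculation:
n0/n = 1082 / 119 = 9.092437
ln(n0/n) = 2.207443
d = 2.207443 / 0.066 = 33.45 cm

33.45


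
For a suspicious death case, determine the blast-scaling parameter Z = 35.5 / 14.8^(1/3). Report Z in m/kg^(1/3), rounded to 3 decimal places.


Scaled distance calculation:
W^(1/3) = 14.8^(1/3) = 2.455202
Z = R / W^(1/3) = 35.5 / 2.455202
Z = 14.459 m/kg^(1/3)

14.459


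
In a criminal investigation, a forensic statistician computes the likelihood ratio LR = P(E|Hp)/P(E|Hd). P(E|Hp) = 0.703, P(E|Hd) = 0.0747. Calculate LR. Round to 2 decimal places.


Likelihood ratio calculation:
LR = P(E|Hp) / P(E|Hd)
LR = 0.703 / 0.0747
LR = 9.41

9.41


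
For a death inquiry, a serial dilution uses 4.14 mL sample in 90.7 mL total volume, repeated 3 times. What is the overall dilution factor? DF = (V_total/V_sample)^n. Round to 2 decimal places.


Dilution factor calculation:
Single dilution = V_total / V_sample = 90.7 / 4.14 ≈ 21.908213
Number of dilutions = 3
Total DF = (90.7 / 4.14)^3 (full precision, rounded at the end) = 10515.28

10515.28


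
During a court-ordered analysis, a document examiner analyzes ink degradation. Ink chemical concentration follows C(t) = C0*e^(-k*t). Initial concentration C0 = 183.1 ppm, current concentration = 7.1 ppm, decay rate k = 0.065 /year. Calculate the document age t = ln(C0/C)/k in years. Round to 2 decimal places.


Document age estimation:
C0/C = 183.1 / 7.1 = 25.788732
ln(C0/C) = 3.249938
t = 3.249938 / 0.065 = 50.00 years

50.00


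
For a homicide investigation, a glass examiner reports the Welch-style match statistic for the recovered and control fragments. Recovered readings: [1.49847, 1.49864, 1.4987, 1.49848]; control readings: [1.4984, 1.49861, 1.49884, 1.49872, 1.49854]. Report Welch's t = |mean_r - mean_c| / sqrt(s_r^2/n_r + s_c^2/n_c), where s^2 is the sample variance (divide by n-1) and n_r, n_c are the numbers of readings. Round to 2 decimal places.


Welch's t-criterion for glass RI comparison:
Recovered mean = sum / n_r = 5.99429 / 4 = 1.4985725
Control mean = sum / n_c = 7.49311 / 5 = 1.498622
Recovered sample variance s_r^2 = 1.32917e-08
Control sample variance s_c^2 = 2.832e-08
Welch SE (unpooled) = sqrt(s_r^2/n_r + s_c^2/n_c) = sqrt(3.32292e-09 + 5.664e-09) = sqrt(8.98692e-09) = 9.47994e-05
|mean_r - mean_c| = 4.95e-05
t = 4.95e-05 / 9.47994e-05 = 0.52

0.52


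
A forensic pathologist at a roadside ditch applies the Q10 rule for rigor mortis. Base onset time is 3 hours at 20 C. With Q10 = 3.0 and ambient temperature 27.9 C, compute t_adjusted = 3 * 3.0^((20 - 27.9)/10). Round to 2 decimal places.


Rigor mortis time adjustment:
Exponent = (T_ref - T_actual) / 10 = (20 - 27.9) / 10 = -0.79
Q10 factor = 3.0^-0.79 = 0.41983
t_adjusted = 3 * 0.41983 = 1.26 hours

1.26


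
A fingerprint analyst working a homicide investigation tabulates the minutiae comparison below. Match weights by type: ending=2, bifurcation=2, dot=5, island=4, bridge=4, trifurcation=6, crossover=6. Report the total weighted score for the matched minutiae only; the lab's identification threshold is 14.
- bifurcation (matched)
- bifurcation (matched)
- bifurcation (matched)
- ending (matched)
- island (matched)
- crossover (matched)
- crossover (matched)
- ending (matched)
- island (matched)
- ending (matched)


Weighted minutiae match score:
  bifurcation: matched, +2 (running total 2)
  bifurcation: matched, +2 (running total 4)
  bifurcation: matched, +2 (running total 6)
  ending: matched, +2 (running total 8)
  island: matched, +4 (running total 12)
  crossover: matched, +6 (running total 18)
  crossover: matched, +6 (running total 24)
  ending: matched, +2 (running total 26)
  island: matched, +4 (running total 30)
  ending: matched, +2 (running total 32)
Total score = 32
Threshold = 14; verdict = identification

32


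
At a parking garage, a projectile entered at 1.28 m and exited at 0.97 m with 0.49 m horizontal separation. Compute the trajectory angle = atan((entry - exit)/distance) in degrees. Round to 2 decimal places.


Bullet trajectory angle:
Height difference = 1.28 - 0.97 = 0.31 m
angle = atan(0.31 / 0.49)
angle = atan(0.632653)
angle = 32.32 degrees

32.32


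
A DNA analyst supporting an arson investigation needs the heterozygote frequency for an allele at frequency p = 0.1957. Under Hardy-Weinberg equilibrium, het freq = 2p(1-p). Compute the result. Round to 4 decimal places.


Hardy-Weinberg heterozygote frequency:
q = 1 - p = 1 - 0.1957 = 0.8043
2pq = 2 * 0.1957 * 0.8043 = 0.3148

0.3148


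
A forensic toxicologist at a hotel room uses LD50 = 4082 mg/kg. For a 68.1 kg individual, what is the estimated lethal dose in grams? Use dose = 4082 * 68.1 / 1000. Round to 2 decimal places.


Lethal dose calculation:
Lethal dose = LD50 * body_weight / 1000
= 4082 * 68.1 / 1000
= 277984.2 / 1000
= 277.98 g

277.98


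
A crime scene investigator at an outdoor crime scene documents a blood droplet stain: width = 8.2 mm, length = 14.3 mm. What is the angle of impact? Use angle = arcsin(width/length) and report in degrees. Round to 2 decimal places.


Blood spatter impact angle calculation:
width / length = 8.2 / 14.3 = 0.573427
angle = arcsin(0.573427)
angle = 34.99 degrees

34.99


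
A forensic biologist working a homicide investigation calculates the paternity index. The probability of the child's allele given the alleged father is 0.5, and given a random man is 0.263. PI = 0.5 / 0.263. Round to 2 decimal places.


Paternity Index calculation:
PI = P(allele|father) / P(allele|random)
PI = 0.5 / 0.263
PI = 1.90

1.90


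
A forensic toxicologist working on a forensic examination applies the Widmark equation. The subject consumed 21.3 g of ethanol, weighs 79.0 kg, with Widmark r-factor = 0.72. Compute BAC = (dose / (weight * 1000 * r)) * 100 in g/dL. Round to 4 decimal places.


Applying the Widmark formula:
BAC = (dose_g / (body_wt * 1000 * r)) * 100
Denominator = 79.0 * 1000 * 0.72 = 56880
BAC = (21.3 / 56880) * 100
BAC = 0.0374 g/dL

0.0374


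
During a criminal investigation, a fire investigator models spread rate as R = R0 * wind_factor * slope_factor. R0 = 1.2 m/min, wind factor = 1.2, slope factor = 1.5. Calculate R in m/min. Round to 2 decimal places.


Fire spread rate calculation:
R = R0 * wind_factor * slope_factor
= 1.2 * 1.2 * 1.5
= 1.44 * 1.5
= 2.16 m/min

2.16


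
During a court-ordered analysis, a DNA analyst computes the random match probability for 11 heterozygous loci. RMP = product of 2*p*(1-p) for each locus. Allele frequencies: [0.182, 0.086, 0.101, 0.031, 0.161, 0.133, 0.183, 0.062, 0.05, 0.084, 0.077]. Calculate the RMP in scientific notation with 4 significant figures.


Computing RMP for 11 loci:
Locus 1: 2 * 0.182 * 0.818 = 0.297752
Locus 2: 2 * 0.086 * 0.914 = 0.157208
Locus 3: 2 * 0.101 * 0.899 = 0.181598
Locus 4: 2 * 0.031 * 0.969 = 0.060078
Locus 5: 2 * 0.161 * 0.839 = 0.270158
Locus 6: 2 * 0.133 * 0.867 = 0.230622
Locus 7: 2 * 0.183 * 0.817 = 0.299022
Locus 8: 2 * 0.062 * 0.938 = 0.116312
Locus 9: 2 * 0.05 * 0.95 = 0.095
Locus 10: 2 * 0.084 * 0.916 = 0.153888
Locus 11: 2 * 0.077 * 0.923 = 0.142142
RMP = 2.300e-09

2.300e-09


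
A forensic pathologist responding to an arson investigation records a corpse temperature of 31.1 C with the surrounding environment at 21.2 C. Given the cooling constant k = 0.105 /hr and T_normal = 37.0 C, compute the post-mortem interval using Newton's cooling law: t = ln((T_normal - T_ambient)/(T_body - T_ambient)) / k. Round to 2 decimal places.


Using Newton's law of cooling:
t = ln((T_normal - T_ambient) / (T_body - T_ambient)) / k
T_normal - T_ambient = 15.8
T_body - T_ambient = 9.9
Ratio = 1.59596
ln(ratio) = 0.467475
t = 0.467475 / 0.105 = 4.45 hours

4.45


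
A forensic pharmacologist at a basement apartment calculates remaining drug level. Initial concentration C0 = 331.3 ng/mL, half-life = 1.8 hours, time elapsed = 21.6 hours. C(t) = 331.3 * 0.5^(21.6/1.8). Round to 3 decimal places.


Drug concentration decay:
Number of half-lives = t / t_half = 21.6 / 1.8 = 12
Decay factor = 0.5^12 = 0.00024414
C(t) = 331.3 * 0.00024414 = 0.081 ng/mL

0.081


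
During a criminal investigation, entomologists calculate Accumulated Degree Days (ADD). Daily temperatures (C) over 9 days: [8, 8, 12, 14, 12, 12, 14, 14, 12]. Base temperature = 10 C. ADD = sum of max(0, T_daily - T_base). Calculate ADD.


Computing ADD day by day:
Day 1: max(0, 8 - 10) = 0
Day 2: max(0, 8 - 10) = 0
Day 3: max(0, 12 - 10) = 2
Day 4: max(0, 14 - 10) = 4
Day 5: max(0, 12 - 10) = 2
Day 6: max(0, 12 - 10) = 2
Day 7: max(0, 14 - 10) = 4
Day 8: max(0, 14 - 10) = 4
Day 9: max(0, 12 - 10) = 2
Total ADD = 20

20


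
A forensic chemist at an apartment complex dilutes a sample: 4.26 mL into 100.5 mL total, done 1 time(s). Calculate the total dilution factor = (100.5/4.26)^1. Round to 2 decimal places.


Dilution factor calculation:
Single dilution = V_total / V_sample = 100.5 / 4.26 ≈ 23.591549
Number of dilutions = 1
Total DF = (100.5 / 4.26)^1 (full precision, rounded at the end) = 23.59

23.59


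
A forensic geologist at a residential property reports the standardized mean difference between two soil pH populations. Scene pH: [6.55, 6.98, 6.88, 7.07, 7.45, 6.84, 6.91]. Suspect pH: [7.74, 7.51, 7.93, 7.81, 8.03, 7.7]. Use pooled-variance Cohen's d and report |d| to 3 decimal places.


Pooled-variance Cohen's d for soil pH comparison:
Scene mean = 48.68 / 7 = 6.954286
Suspect mean = 46.72 / 6 = 7.786667
Scene sample variance s_s^2 = 0.073962
Suspect sample variance s_c^2 = 0.033307
Pooled variance = ((n_s-1)*s_s^2 + (n_c-1)*s_c^2) / (n_s + n_c - 2) = 0.055482
Pooled SD = sqrt(0.055482) = 0.235546
Mean difference = -0.832381
|d| = |-0.832381| / 0.235546 = 3.534

3.534


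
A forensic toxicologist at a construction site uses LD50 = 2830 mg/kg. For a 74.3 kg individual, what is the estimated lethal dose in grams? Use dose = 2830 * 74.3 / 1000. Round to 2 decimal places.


Lethal dose calculation:
Lethal dose = LD50 * body_weight / 1000
= 2830 * 74.3 / 1000
= 210269 / 1000
= 210.27 g

210.27


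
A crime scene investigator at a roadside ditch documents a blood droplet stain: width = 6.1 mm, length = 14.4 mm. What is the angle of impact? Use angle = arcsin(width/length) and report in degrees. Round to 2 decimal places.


Blood spatter impact angle calculation:
width / length = 6.1 / 14.4 = 0.423611
angle = arcsin(0.423611)
angle = 25.06 degrees

25.06


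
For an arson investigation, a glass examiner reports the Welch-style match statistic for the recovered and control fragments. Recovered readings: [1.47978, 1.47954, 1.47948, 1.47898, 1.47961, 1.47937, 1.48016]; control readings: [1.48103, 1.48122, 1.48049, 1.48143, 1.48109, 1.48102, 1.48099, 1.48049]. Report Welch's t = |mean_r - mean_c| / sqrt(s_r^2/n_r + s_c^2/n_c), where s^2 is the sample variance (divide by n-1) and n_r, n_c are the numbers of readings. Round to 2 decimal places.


Welch's t-criterion for glass RI comparison:
Recovered mean = sum / n_r = 10.35692 / 7 = 1.47956
Control mean = sum / n_c = 11.84776 / 8 = 1.48097
Recovered sample variance s_r^2 = 1.317e-07
Control sample variance s_c^2 = 1.07971e-07
Welch SE (unpooled) = sqrt(s_r^2/n_r + s_c^2/n_c) = sqrt(1.88143e-08 + 1.34964e-08) = sqrt(3.23107e-08) = 0.000179752
|mean_r - mean_c| = 0.00141
t = 0.00141 / 0.000179752 = 7.84

7.84


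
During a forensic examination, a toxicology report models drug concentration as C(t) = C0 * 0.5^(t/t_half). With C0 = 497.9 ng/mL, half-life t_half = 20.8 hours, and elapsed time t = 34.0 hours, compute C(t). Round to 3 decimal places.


Drug concentration decay:
Number of half-lives = t / t_half = 34.0 / 20.8 = 1.634615
Decay factor = 0.5^1.634615 = 0.32205634
C(t) = 497.9 * 0.32205634 = 160.352 ng/mL

160.352


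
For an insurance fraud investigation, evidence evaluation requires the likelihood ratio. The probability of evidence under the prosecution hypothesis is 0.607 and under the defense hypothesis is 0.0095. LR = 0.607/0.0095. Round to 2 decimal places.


Likelihood ratio calculation:
LR = P(E|Hp) / P(E|Hd)
LR = 0.607 / 0.0095
LR = 63.89

63.89


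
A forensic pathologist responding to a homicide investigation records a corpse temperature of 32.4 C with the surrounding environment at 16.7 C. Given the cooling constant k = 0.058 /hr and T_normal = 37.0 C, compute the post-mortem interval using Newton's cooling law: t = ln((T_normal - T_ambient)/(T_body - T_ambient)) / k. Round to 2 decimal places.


Using Newton's law of cooling:
t = ln((T_normal - T_ambient) / (T_body - T_ambient)) / k
T_normal - T_ambient = 20.3
T_body - T_ambient = 15.7
Ratio = 1.292994
ln(ratio) = 0.25696
t = 0.25696 / 0.058 = 4.43 hours

4.43


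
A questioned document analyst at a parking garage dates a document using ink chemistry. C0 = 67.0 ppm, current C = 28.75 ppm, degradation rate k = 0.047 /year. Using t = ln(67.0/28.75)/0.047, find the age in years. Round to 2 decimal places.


Document age estimation:
C0/C = 67.0 / 28.75 = 2.330435
ln(C0/C) = 0.846055
t = 0.846055 / 0.047 = 18.00 years

18.00


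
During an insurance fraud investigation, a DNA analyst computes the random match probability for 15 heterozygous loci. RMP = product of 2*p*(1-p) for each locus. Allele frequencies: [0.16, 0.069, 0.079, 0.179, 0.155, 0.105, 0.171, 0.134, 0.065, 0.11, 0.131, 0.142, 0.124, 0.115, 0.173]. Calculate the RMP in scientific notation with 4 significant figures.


Computing RMP for 15 loci:
Locus 1: 2 * 0.16 * 0.84 = 0.2688
Locus 2: 2 * 0.069 * 0.931 = 0.128478
Locus 3: 2 * 0.079 * 0.921 = 0.145518
Locus 4: 2 * 0.179 * 0.821 = 0.293918
Locus 5: 2 * 0.155 * 0.845 = 0.26195
Locus 6: 2 * 0.105 * 0.895 = 0.18795
Locus 7: 2 * 0.171 * 0.829 = 0.283518
Locus 8: 2 * 0.134 * 0.866 = 0.232088
Locus 9: 2 * 0.065 * 0.935 = 0.12155
Locus 10: 2 * 0.11 * 0.89 = 0.1958
Locus 11: 2 * 0.131 * 0.869 = 0.227678
Locus 12: 2 * 0.142 * 0.858 = 0.243672
Locus 13: 2 * 0.124 * 0.876 = 0.217248
Locus 14: 2 * 0.115 * 0.885 = 0.20355
Locus 15: 2 * 0.173 * 0.827 = 0.286142
RMP = 7.995e-11

7.995e-11


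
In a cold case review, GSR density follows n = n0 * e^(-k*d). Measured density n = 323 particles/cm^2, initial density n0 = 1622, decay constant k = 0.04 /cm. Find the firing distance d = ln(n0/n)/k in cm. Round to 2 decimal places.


GSR distance calculation:
n0/n = 1622 / 323 = 5.021672
ln(n0/n) = 1.613763
d = 1.613763 / 0.04 = 40.34 cm

40.34


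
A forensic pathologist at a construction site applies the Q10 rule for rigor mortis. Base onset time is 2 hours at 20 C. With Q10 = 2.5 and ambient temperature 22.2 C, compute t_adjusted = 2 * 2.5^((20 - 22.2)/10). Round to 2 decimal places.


Rigor mortis time adjustment:
Exponent = (T_ref - T_actual) / 10 = (20 - 22.2) / 10 = -0.22
Q10 factor = 2.5^-0.22 = 0.81743
t_adjusted = 2 * 0.81743 = 1.63 hours

1.63


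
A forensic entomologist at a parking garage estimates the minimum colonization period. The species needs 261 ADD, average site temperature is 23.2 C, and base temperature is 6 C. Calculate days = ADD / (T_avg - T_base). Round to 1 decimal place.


Insect development time:
Effective temperature = avg_temp - T_base = 23.2 - 6 = 17.2 C
Days = ADD / effective_temp = 261 / 17.2 = 15.2 days

15.2


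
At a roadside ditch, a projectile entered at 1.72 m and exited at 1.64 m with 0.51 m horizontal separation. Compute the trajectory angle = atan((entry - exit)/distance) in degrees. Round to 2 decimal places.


Bullet trajectory angle:
Height difference = 1.72 - 1.64 = 0.08 m
angle = atan(0.08 / 0.51)
angle = atan(0.156863)
angle = 8.91 degrees

8.91


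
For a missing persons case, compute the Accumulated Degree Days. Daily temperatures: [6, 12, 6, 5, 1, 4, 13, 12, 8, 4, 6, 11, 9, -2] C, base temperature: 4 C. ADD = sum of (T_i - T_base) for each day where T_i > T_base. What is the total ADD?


Computing ADD day by day:
Day 1: max(0, 6 - 4) = 2
Day 2: max(0, 12 - 4) = 8
Day 3: max(0, 6 - 4) = 2
Day 4: max(0, 5 - 4) = 1
Day 5: max(0, 1 - 4) = 0
Day 6: max(0, 4 - 4) = 0
Day 7: max(0, 13 - 4) = 9
Day 8: max(0, 12 - 4) = 8
Day 9: max(0, 8 - 4) = 4
Day 10: max(0, 4 - 4) = 0
Day 11: max(0, 6 - 4) = 2
Day 12: max(0, 11 - 4) = 7
Day 13: max(0, 9 - 4) = 5
Day 14: max(0, -2 - 4) = 0
Total ADD = 48

48


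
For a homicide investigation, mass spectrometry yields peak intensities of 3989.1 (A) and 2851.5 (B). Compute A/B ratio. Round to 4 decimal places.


Spectral peak ratio:
Peak A = 3989.1 counts
Peak B = 2851.5 counts
Ratio = 3989.1 / 2851.5 = 1.3989

1.3989


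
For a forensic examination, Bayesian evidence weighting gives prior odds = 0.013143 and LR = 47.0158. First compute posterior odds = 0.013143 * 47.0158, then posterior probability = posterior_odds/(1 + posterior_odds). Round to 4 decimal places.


Bayesian evidence evaluation:
Posterior odds = prior_odds * LR = 0.013143 * 47.0158 = 0.6179287
Posterior probability = posterior_odds / (1 + posterior_odds)
= 0.6179287 / (1 + 0.6179287)
= 0.6179287 / 1.6179287
= 0.3819

0.3819


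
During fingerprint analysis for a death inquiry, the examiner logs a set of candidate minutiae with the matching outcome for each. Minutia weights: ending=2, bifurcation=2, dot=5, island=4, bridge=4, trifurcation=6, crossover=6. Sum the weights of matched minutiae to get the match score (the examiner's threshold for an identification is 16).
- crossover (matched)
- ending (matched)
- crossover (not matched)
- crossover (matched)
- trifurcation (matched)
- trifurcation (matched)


Weighted minutiae match score:
  crossover: matched, +6 (running total 6)
  ending: matched, +2 (running total 8)
  crossover: not matched, +0
  crossover: matched, +6 (running total 14)
  trifurcation: matched, +6 (running total 20)
  trifurcation: matched, +6 (running total 26)
Total score = 26
Threshold = 16; verdict = identification

26


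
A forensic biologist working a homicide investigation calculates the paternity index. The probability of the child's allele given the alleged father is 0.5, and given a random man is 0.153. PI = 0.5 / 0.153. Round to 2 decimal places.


Paternity Index calculation:
PI = P(allele|father) / P(allele|random)
PI = 0.5 / 0.153
PI = 3.27

3.27


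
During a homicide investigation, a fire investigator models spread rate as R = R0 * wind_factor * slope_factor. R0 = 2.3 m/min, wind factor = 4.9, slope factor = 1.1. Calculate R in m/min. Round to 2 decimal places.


Fire spread rate calculation:
R = R0 * wind_factor * slope_factor
= 2.3 * 4.9 * 1.1
= 11.27 * 1.1
= 12.40 m/min

12.40


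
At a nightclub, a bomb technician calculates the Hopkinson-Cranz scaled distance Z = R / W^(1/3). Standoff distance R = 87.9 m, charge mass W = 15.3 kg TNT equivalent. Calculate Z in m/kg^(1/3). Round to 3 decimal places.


Scaled distance calculation:
W^(1/3) = 15.3^(1/3) = 2.482545
Z = R / W^(1/3) = 87.9 / 2.482545
Z = 35.407 m/kg^(1/3)

35.407


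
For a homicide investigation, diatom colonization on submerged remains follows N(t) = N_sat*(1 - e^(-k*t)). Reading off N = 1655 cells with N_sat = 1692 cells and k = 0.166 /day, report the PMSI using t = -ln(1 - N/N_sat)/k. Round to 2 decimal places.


PMSI from diatom colonization curve:
N / N_sat = 1655 / 1692 = 0.978132
1 - N/N_sat = 0.021868
ln(1 - N/N_sat) = -3.822731
t = -ln(1 - N/N_sat) / k = -(-3.822731) / 0.166 = 23.03 days

23.03


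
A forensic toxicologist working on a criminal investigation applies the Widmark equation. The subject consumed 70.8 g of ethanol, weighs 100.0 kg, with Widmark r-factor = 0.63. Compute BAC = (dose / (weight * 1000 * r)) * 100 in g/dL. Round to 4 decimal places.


Applying the Widmark formula:
BAC = (dose_g / (body_wt * 1000 * r)) * 100
Denominator = 100.0 * 1000 * 0.63 = 63000
BAC = (70.8 / 63000) * 100
BAC = 0.1124 g/dL

0.1124


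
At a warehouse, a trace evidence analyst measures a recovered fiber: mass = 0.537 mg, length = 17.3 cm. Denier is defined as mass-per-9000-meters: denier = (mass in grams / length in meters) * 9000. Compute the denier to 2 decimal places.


Denier calculation:
Mass in grams = 0.537 mg / 1000 = 0.000537 g
Length in meters = 17.3 cm / 100 = 0.173 m
Linear density = mass / length = 0.000537 / 0.173 = 0.00310405 g/m
Denier = (g/m) * 9000 = 0.00310405 * 9000 = 27.94

27.94


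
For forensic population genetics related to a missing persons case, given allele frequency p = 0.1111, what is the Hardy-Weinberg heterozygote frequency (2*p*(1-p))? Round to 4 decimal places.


Hardy-Weinberg heterozygote frequency:
q = 1 - p = 1 - 0.1111 = 0.8889
2pq = 2 * 0.1111 * 0.8889 = 0.1975

0.1975


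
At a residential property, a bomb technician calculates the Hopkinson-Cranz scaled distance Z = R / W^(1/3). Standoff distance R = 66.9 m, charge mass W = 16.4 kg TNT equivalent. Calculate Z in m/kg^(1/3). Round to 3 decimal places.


Scaled distance calculation:
W^(1/3) = 16.4^(1/3) = 2.540668
Z = R / W^(1/3) = 66.9 / 2.540668
Z = 26.332 m/kg^(1/3)

26.332


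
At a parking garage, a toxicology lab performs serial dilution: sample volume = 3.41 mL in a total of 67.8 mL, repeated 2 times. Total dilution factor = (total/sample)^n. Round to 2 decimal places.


Dilution factor calculation:
Single dilution = V_total / V_sample = 67.8 / 3.41 ≈ 19.882698
Number of dilutions = 2
Total DF = (67.8 / 3.41)^2 (full precision, rounded at the end) = 395.32

395.32


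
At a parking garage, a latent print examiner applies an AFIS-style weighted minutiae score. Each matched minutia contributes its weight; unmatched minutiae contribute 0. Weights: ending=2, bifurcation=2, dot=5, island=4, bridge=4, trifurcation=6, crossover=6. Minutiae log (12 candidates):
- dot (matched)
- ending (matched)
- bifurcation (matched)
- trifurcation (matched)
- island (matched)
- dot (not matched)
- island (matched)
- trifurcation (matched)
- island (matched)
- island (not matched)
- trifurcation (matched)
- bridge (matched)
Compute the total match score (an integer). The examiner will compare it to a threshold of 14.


Weighted minutiae match score:
  dot: matched, +5 (running total 5)
  ending: matched, +2 (running total 7)
  bifurcation: matched, +2 (running total 9)
  trifurcation: matched, +6 (running total 15)
  island: matched, +4 (running total 19)
  dot: not matched, +0
  island: matched, +4 (running total 23)
  trifurcation: matched, +6 (running total 29)
  island: matched, +4 (running total 33)
  island: not matched, +0
  trifurcation: matched, +6 (running total 39)
  bridge: matched, +4 (running total 43)
Total score = 43
Threshold = 14; verdict = identification

43


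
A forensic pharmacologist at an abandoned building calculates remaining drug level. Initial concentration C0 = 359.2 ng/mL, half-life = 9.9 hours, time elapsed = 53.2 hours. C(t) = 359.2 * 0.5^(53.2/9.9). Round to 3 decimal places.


Drug concentration decay:
Number of half-lives = t / t_half = 53.2 / 9.9 = 5.373737
Decay factor = 0.5^5.373737 = 0.02411815
C(t) = 359.2 * 0.02411815 = 8.663 ng/mL

8.663


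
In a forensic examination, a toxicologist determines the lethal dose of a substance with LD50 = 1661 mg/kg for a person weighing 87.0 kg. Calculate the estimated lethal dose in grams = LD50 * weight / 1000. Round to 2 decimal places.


Lethal dose calculation:
Lethal dose = LD50 * body_weight / 1000
= 1661 * 87.0 / 1000
= 144507 / 1000
= 144.51 g

144.51


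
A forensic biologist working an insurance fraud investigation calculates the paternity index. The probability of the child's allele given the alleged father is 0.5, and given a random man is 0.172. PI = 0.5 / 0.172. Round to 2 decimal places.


Paternity Index calculation:
PI = P(allele|father) / P(allele|random)
PI = 0.5 / 0.172
PI = 2.91

2.91


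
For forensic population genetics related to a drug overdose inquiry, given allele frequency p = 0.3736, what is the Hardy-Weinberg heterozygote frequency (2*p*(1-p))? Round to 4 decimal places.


Hardy-Weinberg heterozygote frequency:
q = 1 - p = 1 - 0.3736 = 0.6264
2pq = 2 * 0.3736 * 0.6264 = 0.4680

0.4680


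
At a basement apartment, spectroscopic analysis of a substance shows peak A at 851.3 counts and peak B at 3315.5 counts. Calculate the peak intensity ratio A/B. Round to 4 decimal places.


Spectral peak ratio:
Peak A = 851.3 counts
Peak B = 3315.5 counts
Ratio = 851.3 / 3315.5 = 0.2568

0.2568


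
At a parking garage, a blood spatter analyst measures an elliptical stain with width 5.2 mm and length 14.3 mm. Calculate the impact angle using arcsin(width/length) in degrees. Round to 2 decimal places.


Blood spatter impact angle calculation:
width / length = 5.2 / 14.3 = 0.363636
angle = arcsin(0.363636)
angle = 21.32 degrees

21.32


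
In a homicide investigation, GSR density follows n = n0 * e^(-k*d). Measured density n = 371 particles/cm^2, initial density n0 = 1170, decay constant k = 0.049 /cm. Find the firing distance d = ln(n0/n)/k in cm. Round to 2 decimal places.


GSR distance calculation:
n0/n = 1170 / 371 = 3.153639
ln(n0/n) = 1.148557
d = 1.148557 / 0.049 = 23.44 cm

23.44
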